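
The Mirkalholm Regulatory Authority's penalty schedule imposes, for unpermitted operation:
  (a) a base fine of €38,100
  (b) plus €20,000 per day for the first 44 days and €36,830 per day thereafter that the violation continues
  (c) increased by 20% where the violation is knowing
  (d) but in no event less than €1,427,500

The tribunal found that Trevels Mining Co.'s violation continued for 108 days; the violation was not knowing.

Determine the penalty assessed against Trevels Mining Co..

First 44 days: 44 × €20,000 = €880,000
Remaining days: (108 − 44) × €36,830 = €2,357,120
Per-day component: €880,000 + €2,357,120 = €3,237,120
Base plus per-day: €38,100 + €3,237,120 = €3,275,220
The violation was not knowing: no 20% increase.
Minimum €1,427,500: €3,275,220 meets the minimum, no increase.

€3,275,220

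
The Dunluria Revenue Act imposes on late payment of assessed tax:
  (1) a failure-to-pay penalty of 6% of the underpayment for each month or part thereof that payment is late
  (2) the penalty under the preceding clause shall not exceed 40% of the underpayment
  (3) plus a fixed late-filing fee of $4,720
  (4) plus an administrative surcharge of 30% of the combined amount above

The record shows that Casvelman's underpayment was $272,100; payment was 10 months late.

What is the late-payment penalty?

Accrued rate: 6% × 10 = 60%, capped at 40% → 40%
Failure-to-pay penalty: 40% of $272,100 = $108,840
Penalty before surcharge: $108,840 + $4,720 = $113,560
Administrative surcharge: 30% of $113,560 = $34,068
Total penalty: $113,560 + $34,068 = $147,628

$147,628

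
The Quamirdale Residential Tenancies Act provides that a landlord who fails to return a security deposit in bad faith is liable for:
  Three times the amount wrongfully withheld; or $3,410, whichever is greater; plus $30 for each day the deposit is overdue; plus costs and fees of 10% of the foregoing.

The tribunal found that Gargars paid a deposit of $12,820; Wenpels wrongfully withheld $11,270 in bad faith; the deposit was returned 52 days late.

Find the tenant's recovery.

$38,907

Trebled: 3 × $11,270 = $33,810
Minimum $3,410: $33,810 meets the minimum, no increase.
Late-return penalty: 52 × $30 = $1,560
Damages plus late penalty: $33,810 + $1,560 = $35,370
Costs and fees: 10% of $35,370 = $3,537
Total recovery: $35,370 + $3,537 = $38,907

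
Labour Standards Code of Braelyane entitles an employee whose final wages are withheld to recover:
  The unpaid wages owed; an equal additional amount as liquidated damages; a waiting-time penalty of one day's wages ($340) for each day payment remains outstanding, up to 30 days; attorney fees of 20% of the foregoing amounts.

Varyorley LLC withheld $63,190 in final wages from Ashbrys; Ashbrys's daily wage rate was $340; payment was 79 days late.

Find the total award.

Liquidated damages (equal amount): $63,190
Penalty days: min(79, 30) = 30
Waiting-time penalty: 30 × $340 = $10,200
Subtotal: $63,190 + $63,190 + $10,200 = $136,580
Attorney fees: 20% of $136,580 = $27,316
Total award: $136,580 + $27,316 = $163,896

$163,896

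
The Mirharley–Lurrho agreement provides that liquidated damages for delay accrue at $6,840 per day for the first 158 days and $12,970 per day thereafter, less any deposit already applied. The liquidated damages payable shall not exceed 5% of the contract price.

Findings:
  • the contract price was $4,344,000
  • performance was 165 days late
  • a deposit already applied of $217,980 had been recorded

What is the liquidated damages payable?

$217,200

First 158 days: 158 × $6,840 = $1,080,720
Remaining days: (165 − 158) × $12,970 = $90,790
Accrued per-day damages: $1,080,720 + $90,790 = $1,171,510
Less deposit already applied: $1,171,510 − $217,980 = $953,530
Cap: 5% of $4,344,000 = $217,200
Cap at $217,200: $953,530 exceeds the cap → $217,200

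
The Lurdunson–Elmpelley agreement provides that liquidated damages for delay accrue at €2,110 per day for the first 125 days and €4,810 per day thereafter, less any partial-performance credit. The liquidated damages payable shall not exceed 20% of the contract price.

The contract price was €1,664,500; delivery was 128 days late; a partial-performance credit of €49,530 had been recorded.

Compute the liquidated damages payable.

€228,650

First 125 days: 125 × €2,110 = €263,750
Remaining days: (128 − 125) × €4,810 = €14,430
Accrued per-day damages: €263,750 + €14,430 = €278,180
Less partial-performance credit: €278,180 − €49,530 = €228,650
Cap: 20% of €1,664,500 = €332,900
Cap at €332,900: €228,650 is within the cap, no reduction.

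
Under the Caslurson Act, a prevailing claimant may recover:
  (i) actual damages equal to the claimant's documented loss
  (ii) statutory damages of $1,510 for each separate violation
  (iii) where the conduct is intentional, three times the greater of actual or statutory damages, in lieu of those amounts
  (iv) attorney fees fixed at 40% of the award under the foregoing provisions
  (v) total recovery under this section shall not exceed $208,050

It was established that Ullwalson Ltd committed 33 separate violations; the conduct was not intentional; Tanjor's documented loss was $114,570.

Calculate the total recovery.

Statutory damages: 33 × $1,510 = $49,830
Conduct not intentional: the in-lieu enhancement does not apply.
Actual plus statutory damages: $114,570 + $49,830 = $164,400
Attorney fees: 40% of $164,400 = $65,760
Total before cap: $164,400 + $65,760 = $230,160
Cap at $208,050: $230,160 exceeds the cap → $208,050

Total recovery: $208,050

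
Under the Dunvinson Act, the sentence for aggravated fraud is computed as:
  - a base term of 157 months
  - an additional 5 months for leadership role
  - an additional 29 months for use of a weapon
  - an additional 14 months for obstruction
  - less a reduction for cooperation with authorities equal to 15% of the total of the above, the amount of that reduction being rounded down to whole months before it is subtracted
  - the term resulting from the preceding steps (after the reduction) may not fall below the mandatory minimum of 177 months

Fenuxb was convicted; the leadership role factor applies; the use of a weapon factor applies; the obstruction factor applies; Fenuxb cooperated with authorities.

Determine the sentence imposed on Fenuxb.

Sentence: 177 months

Leadership role enhancement: +5 months
Use of a weapon enhancement: +29 months
Obstruction enhancement: +14 months
Adjusted term: 157 months + 5 months + 29 months + 14 months = 205 months
Cooperation with authorities reduction: 15% of 205 months = 30 months (rounded down)
After reduction: 205 − 30 = 175 months
Minimum 177 months: 175 months is below the minimum → 177 months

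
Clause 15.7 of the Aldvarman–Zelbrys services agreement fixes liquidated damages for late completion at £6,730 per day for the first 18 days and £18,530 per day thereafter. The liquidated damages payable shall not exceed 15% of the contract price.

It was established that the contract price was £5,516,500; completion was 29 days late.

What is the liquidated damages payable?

£324,970

First 18 days: 18 × £6,730 = £121,140
Remaining days: (29 − 18) × £18,530 = £203,830
Accrued per-day damages: £121,140 + £203,830 = £324,970
Cap: 15% of £5,516,500 = £827,475
Cap at £827,475: £324,970 is within the cap, no reduction.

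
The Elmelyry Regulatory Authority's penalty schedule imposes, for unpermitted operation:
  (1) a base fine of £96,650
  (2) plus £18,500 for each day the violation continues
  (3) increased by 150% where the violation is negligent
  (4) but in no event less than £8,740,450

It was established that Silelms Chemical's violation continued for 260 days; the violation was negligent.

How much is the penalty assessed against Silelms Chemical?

Per-day component: 260 × £18,500 = £4,810,000
Base plus per-day: £96,650 + £4,810,000 = £4,906,650
Enhancement: 150% of £4,906,650 = £7,359,975
Enhanced fine: £4,906,650 + £7,359,975 = £12,266,625
Minimum £8,740,450: £12,266,625 meets the minimum, no increase.

£12,266,625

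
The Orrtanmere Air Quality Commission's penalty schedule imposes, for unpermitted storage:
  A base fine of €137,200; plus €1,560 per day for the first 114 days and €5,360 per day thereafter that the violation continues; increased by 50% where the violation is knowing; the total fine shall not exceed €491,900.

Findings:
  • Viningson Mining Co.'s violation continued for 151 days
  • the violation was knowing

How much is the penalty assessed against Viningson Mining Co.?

First 114 days: 114 × €1,560 = €177,840
Remaining days: (151 − 114) × €5,360 = €198,320
Per-day component: €177,840 + €198,320 = €376,160
Base plus per-day: €137,200 + €376,160 = €513,360
Enhancement: 50% of €513,360 = €256,680
Enhanced fine: €513,360 + €256,680 = €770,040
Cap at €491,900: €770,040 exceeds the cap → €491,900

€491,900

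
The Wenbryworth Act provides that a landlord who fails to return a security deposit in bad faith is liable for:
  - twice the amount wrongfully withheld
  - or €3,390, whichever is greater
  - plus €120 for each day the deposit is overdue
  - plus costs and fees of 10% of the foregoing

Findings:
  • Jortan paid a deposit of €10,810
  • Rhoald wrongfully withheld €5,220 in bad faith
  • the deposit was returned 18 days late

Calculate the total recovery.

€13,860

Doubled: 2 × €5,220 = €10,440
Minimum €3,390: €10,440 meets the minimum, no increase.
Late-return penalty: 18 × €120 = €2,160
Damages plus late penalty: €10,440 + €2,160 = €12,600
Costs and fees: 10% of €12,600 = €1,260
Total recovery: €12,600 + €1,260 = €13,860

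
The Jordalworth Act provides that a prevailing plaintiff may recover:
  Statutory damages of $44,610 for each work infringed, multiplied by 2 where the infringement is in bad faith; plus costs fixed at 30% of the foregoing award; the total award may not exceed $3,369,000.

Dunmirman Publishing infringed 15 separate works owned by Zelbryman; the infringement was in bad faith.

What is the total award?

Statutory damages: 15 × $44,610 = $669,150
Doubled: 2 × $669,150 = $1,338,300
Costs: 30% of $1,338,300 = $401,490
Award plus costs: $1,338,300 + $401,490 = $1,739,790
Cap at $3,369,000: $1,739,790 is within the cap, no reduction.

$1,739,790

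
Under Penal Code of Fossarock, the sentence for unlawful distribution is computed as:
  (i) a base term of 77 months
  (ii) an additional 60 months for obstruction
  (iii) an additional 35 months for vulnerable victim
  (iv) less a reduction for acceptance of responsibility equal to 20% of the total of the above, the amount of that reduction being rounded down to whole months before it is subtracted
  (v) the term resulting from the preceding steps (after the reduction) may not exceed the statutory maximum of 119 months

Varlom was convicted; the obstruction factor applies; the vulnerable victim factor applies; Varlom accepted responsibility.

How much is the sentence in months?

Obstruction enhancement: +60 months
Vulnerable victim enhancement: +35 months
Adjusted term: 77 months + 60 months + 35 months = 172 months
Acceptance of responsibility reduction: 20% of 172 months = 34 months (rounded down)
After reduction: 172 − 34 = 138 months
Cap at 119 months: 138 months exceeds the cap → 119 months

Sentence: 119 months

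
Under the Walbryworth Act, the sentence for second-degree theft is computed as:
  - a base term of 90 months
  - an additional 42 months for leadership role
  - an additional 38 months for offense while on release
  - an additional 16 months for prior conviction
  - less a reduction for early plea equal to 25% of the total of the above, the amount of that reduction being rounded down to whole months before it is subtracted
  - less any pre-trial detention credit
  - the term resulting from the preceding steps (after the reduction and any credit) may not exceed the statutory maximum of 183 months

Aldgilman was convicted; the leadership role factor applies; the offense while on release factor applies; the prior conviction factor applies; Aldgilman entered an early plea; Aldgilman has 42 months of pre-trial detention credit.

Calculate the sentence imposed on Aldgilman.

Leadership role enhancement: +42 months
Offense while on release enhancement: +38 months
Prior conviction enhancement: +16 months
Adjusted term: 90 months + 42 months + 38 months + 16 months = 186 months
Early plea reduction: 25% of 186 months = 46 months (rounded down)
After reduction: 186 − 46 = 140 months
Less pre-trial detention credit: 140 months − 42 months = 98 months
Cap at 183 months: 98 months is within the cap, no reduction.

98 months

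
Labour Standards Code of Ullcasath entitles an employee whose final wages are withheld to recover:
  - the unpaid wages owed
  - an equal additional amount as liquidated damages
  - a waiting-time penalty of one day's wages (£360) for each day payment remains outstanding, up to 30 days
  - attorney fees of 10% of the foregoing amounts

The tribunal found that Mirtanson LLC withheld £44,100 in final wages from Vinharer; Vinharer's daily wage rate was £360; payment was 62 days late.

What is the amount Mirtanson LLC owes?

Liquidated damages (equal amount): £44,100
Penalty days: min(62, 30) = 30
Waiting-time penalty: 30 × £360 = £10,800
Subtotal: £44,100 + £44,100 + £10,800 = £99,000
Attorney fees: 10% of £99,000 = £9,900
Total award: £99,000 + £9,900 = £108,900

£108,900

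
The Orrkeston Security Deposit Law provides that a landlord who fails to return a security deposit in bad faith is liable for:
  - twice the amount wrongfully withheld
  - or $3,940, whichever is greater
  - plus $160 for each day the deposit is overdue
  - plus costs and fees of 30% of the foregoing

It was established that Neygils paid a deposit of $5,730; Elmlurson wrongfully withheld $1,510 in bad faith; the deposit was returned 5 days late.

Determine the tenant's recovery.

$6,162

Doubled: 2 × $1,510 = $3,020
Minimum $3,940: $3,020 is below the minimum → $3,940
Late-return penalty: 5 × $160 = $800
Damages plus late penalty: $3,940 + $800 = $4,740
Costs and fees: 30% of $4,740 = $1,422
Total recovery: $4,740 + $1,422 = $6,162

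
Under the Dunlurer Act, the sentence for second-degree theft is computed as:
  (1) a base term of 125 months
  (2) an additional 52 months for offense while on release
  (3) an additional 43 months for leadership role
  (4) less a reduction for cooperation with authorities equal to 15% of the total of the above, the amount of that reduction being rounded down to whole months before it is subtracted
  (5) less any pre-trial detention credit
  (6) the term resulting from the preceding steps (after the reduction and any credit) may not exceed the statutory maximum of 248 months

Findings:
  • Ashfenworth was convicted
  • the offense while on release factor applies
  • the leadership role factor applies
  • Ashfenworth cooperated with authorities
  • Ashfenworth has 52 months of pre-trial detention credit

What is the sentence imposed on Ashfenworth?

135 months

Offense while on release enhancement: +52 months
Leadership role enhancement: +43 months
Adjusted term: 125 months + 52 months + 43 months = 220 months
Cooperation with authorities reduction: 15% of 220 months = 33 months (rounded down)
After reduction: 220 − 33 = 187 months
Less pre-trial detention credit: 187 months − 52 months = 135 months
Cap at 248 months: 135 months is within the cap, no reduction.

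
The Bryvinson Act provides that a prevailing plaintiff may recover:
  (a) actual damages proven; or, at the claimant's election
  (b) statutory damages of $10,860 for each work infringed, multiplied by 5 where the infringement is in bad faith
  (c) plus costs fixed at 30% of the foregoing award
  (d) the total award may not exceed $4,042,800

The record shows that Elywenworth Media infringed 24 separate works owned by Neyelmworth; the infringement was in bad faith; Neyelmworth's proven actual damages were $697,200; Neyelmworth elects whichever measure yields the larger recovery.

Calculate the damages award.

Statutory damages: 24 × $10,860 = $260,640
Multiplied by 5: 5 × $260,640 = $1,303,200
Greater of actual damages ($697,200) or enhanced statutory damages ($1,303,200): $1,303,200
Costs: 30% of $1,303,200 = $390,960
Award plus costs: $1,303,200 + $390,960 = $1,694,160
Cap at $4,042,800: $1,694,160 is within the cap, no reduction.

$1,694,160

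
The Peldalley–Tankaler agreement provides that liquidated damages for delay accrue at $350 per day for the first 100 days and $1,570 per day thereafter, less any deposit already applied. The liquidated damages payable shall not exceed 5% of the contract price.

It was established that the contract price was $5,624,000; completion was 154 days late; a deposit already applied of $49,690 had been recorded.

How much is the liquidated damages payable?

First 100 days: 100 × $350 = $35,000
Remaining days: (154 − 100) × $1,570 = $84,780
Accrued per-day damages: $35,000 + $84,780 = $119,780
Less deposit already applied: $119,780 − $49,690 = $70,090
Cap: 5% of $5,624,000 = $281,200
Cap at $281,200: $70,090 is within the cap, no reduction.

$70,090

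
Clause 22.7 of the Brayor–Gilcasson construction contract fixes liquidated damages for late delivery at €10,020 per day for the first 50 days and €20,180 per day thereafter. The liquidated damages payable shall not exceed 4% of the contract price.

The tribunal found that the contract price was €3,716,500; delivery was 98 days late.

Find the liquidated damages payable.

First 50 days: 50 × €10,020 = €501,000
Remaining days: (98 − 50) × €20,180 = €968,640
Accrued per-day damages: €501,000 + €968,640 = €1,469,640
Cap: 4% of €3,716,500 = €148,660
Cap at €148,660: €1,469,640 exceeds the cap → €148,660

Liquidated damages: €148,660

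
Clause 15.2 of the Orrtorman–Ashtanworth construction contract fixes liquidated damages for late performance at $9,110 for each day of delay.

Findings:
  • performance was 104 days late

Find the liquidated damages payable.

Per-day damages: 104 × $9,110 = $947,440

$947,440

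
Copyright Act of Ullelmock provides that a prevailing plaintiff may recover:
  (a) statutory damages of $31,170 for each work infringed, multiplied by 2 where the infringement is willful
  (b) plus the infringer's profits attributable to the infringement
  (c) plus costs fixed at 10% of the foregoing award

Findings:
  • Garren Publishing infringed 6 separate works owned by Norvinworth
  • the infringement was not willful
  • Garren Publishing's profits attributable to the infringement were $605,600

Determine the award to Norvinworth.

$871,882

Statutory damages: 6 × $31,170 = $187,020
Infringement not willful: no ×2 enhancement.
Combined award: $187,020 + $605,600 = $792,620
Costs: 10% of $792,620 = $79,262
Award plus costs: $792,620 + $79,262 = $871,882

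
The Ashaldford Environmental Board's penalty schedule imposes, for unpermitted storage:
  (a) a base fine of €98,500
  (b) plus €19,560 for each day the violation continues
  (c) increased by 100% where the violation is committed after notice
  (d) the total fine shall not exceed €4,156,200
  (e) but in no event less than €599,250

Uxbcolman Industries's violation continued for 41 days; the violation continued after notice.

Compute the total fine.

Per-day component: 41 × €19,560 = €801,960
Base plus per-day: €98,500 + €801,960 = €900,460
Enhancement: 100% of €900,460 = €900,460
Enhanced fine: €900,460 + €900,460 = €1,800,920
Cap at €4,156,200: €1,800,920 is within the cap, no reduction.
Minimum €599,250: €1,800,920 meets the minimum, no increase.

€1,800,920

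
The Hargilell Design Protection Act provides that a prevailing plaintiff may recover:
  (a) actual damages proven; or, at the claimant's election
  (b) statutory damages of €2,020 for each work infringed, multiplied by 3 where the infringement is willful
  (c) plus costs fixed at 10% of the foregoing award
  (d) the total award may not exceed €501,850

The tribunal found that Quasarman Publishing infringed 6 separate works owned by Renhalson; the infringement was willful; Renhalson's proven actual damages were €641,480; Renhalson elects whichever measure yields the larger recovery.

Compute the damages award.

Statutory damages: 6 × €2,020 = €12,120
Trebled: 3 × €12,120 = €36,360
Greater of actual damages (€641,480) or enhanced statutory damages (€36,360): €641,480
Costs: 10% of €641,480 = €64,148
Award plus costs: €641,480 + €64,148 = €705,628
Cap at €501,850: €705,628 exceeds the cap → €501,850

€501,850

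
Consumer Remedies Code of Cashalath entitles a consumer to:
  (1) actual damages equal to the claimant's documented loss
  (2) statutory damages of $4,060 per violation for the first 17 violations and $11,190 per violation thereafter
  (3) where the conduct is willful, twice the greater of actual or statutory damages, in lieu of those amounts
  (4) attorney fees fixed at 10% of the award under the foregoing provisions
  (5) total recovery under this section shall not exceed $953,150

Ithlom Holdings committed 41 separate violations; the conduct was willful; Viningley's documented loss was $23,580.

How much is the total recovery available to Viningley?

$742,676

First 17 violations: 17 × $4,060 = $69,020
Remaining violations: (41 − 17) × $11,190 = $268,560
Statutory damages: $69,020 + $268,560 = $337,580
Greater of actual damages ($23,580) or statutory damages ($337,580): $337,580
Doubled: 2 × $337,580 = $675,160
Attorney fees: 10% of $675,160 = $67,516
Total before cap: $675,160 + $67,516 = $742,676
Cap at $953,150: $742,676 is within the cap, no reduction.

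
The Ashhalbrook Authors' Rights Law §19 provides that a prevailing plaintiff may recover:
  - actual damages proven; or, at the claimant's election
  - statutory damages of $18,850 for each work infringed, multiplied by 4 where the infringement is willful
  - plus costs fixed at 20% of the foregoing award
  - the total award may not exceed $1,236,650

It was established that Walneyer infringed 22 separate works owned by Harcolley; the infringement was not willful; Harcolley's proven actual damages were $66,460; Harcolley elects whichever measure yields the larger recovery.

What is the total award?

Statutory damages: 22 × $18,850 = $414,700
Infringement not willful: no ×4 enhancement.
Greater of actual damages ($66,460) or statutory damages ($414,700): $414,700
Costs: 20% of $414,700 = $82,940
Award plus costs: $414,700 + $82,940 = $497,640
Cap at $1,236,650: $497,640 is within the cap, no reduction.

$497,640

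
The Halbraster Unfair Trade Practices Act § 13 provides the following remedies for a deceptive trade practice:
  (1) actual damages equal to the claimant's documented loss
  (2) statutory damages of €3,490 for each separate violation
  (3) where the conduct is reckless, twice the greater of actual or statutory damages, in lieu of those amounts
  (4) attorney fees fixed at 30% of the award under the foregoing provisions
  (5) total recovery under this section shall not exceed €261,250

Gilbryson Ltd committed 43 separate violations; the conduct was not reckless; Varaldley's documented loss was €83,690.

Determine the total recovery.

€261,250

Statutory damages: 43 × €3,490 = €150,070
Conduct not reckless: the in-lieu enhancement does not apply.
Actual plus statutory damages: €83,690 + €150,070 = €233,760
Attorney fees: 30% of €233,760 = €70,128
Total before cap: €233,760 + €70,128 = €303,888
Cap at €261,250: €303,888 exceeds the cap → €261,250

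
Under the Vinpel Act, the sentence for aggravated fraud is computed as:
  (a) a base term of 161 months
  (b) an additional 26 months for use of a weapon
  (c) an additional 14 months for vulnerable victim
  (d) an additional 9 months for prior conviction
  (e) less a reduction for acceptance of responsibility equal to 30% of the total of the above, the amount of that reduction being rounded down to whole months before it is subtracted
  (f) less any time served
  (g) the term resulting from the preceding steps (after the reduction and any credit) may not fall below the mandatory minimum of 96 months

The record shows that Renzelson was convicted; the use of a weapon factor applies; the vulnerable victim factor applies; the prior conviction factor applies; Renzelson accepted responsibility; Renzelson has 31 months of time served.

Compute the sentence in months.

Sentence: 116 months

Use of a weapon enhancement: +26 months
Vulnerable victim enhancement: +14 months
Prior conviction enhancement: +9 months
Adjusted term: 161 months + 26 months + 14 months + 9 months = 210 months
Acceptance of responsibility reduction: 30% of 210 months = 63 months (rounded down)
After reduction: 210 − 63 = 147 months
Less time served: 147 months − 31 months = 116 months
Minimum 96 months: 116 months meets the minimum, no increase.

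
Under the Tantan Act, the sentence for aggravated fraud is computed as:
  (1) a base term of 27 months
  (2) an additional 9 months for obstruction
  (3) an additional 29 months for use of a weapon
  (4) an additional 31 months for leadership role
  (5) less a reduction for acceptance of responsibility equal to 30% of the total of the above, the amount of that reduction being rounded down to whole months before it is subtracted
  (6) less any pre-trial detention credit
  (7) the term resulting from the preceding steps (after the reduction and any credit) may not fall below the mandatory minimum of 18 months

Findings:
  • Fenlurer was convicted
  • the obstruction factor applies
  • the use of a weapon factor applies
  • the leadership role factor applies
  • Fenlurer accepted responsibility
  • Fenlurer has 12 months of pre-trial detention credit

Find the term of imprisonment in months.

Obstruction enhancement: +9 months
Use of a weapon enhancement: +29 months
Leadership role enhancement: +31 months
Adjusted term: 27 months + 9 months + 29 months + 31 months = 96 months
Acceptance of responsibility reduction: 30% of 96 months = 28 months (rounded down)
After reduction: 96 − 28 = 68 months
Less pre-trial detention credit: 68 months − 12 months = 56 months
Minimum 18 months: 56 months meets the minimum, no increase.

56 months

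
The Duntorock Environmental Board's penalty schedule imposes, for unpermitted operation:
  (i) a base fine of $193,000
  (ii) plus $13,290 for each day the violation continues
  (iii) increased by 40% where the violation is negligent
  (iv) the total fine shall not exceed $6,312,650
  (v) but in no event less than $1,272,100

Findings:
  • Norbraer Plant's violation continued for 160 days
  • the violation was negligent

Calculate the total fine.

Per-day component: 160 × $13,290 = $2,126,400
Base plus per-day: $193,000 + $2,126,400 = $2,319,400
Enhancement: 40% of $2,319,400 = $927,760
Enhanced fine: $2,319,400 + $927,760 = $3,247,160
Cap at $6,312,650: $3,247,160 is within the cap, no reduction.
Minimum $1,272,100: $3,247,160 meets the minimum, no increase.

$3,247,160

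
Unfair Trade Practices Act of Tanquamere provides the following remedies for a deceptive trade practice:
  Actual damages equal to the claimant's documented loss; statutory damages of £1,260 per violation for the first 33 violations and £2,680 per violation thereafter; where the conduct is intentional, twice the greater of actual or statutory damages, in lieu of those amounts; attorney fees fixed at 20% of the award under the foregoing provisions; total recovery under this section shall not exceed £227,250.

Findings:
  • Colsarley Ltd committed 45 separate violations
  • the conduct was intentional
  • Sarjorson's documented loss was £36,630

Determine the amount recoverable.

First 33 violations: 33 × £1,260 = £41,580
Remaining violations: (45 − 33) × £2,680 = £32,160
Statutory damages: £41,580 + £32,160 = £73,740
Greater of actual damages (£36,630) or statutory damages (£73,740): £73,740
Doubled: 2 × £73,740 = £147,480
Attorney fees: 20% of £147,480 = £29,496
Total before cap: £147,480 + £29,496 = £176,976
Cap at £227,250: £176,976 is within the cap, no reduction.

£176,976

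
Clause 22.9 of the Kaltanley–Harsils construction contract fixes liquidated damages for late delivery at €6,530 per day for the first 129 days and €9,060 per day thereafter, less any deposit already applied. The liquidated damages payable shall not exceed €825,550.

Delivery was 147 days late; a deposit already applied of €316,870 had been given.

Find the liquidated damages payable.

First 129 days: 129 × €6,530 = €842,370
Remaining days: (147 − 129) × €9,060 = €163,080
Accrued per-day damages: €842,370 + €163,080 = €1,005,450
Less deposit already applied: €1,005,450 − €316,870 = €688,580
Cap at €825,550: €688,580 is within the cap, no reduction.

€688,580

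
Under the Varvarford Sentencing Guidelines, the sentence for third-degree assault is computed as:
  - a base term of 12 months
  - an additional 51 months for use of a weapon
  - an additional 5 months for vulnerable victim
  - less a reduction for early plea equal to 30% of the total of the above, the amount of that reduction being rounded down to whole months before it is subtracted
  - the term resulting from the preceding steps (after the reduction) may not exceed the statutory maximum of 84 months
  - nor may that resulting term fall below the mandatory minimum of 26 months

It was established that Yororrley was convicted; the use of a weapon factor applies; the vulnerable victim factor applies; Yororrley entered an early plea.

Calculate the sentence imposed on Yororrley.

48 months

Use of a weapon enhancement: +51 months
Vulnerable victim enhancement: +5 months
Adjusted term: 12 months + 51 months + 5 months = 68 months
Early plea reduction: 30% of 68 months = 20 months (rounded down)
After reduction: 68 − 20 = 48 months
Cap at 84 months: 48 months is within the cap, no reduction.
Minimum 26 months: 48 months meets the minimum, no increase.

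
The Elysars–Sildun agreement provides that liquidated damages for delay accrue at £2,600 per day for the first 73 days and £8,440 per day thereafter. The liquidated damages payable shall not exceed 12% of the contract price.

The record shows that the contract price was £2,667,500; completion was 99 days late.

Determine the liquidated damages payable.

Liquidated damages: £320,100

First 73 days: 73 × £2,600 = £189,800
Remaining days: (99 − 73) × £8,440 = £219,440
Accrued per-day damages: £189,800 + £219,440 = £409,240
Cap: 12% of £2,667,500 = £320,100
Cap at £320,100: £409,240 exceeds the cap → £320,100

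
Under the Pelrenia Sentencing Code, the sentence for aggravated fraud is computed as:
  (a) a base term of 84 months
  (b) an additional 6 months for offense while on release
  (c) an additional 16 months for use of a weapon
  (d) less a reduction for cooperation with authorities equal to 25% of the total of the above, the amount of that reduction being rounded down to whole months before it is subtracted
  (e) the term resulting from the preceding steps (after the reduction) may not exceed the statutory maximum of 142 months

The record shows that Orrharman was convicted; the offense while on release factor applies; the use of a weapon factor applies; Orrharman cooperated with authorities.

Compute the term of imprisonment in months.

Offense while on release enhancement: +6 months
Use of a weapon enhancement: +16 months
Adjusted term: 84 months + 6 months + 16 months = 106 months
Cooperation with authorities reduction: 25% of 106 months = 26 months (rounded down)
After reduction: 106 − 26 = 80 months
Cap at 142 months: 80 months is within the cap, no reduction.

80 months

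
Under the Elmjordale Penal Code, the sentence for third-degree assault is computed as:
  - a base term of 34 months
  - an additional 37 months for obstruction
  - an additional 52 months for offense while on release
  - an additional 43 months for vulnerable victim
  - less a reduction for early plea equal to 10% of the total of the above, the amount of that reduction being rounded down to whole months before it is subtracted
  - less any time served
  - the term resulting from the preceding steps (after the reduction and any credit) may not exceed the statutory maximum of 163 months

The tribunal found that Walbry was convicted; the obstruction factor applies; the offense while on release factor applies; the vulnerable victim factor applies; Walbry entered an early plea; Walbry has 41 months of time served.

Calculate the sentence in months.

Obstruction enhancement: +37 months
Offense while on release enhancement: +52 months
Vulnerable victim enhancement: +43 months
Adjusted term: 34 months + 37 months + 52 months + 43 months = 166 months
Early plea reduction: 10% of 166 months = 16 months (rounded down)
After reduction: 166 − 16 = 150 months
Less time served: 150 months − 41 months = 109 months
Cap at 163 months: 109 months is within the cap, no reduction.

109 months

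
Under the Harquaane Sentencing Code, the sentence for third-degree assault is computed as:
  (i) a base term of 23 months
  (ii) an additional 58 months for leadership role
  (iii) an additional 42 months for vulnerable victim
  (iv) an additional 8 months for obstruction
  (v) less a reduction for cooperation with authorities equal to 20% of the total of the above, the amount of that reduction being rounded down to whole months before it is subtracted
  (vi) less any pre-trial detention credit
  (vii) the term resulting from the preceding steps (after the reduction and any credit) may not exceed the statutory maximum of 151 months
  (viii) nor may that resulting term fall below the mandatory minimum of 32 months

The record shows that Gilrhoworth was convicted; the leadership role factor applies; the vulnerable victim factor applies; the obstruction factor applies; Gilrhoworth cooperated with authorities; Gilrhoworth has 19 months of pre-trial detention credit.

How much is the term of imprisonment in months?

Leadership role enhancement: +58 months
Vulnerable victim enhancement: +42 months
Obstruction enhancement: +8 months
Adjusted term: 23 months + 58 months + 42 months + 8 months = 131 months
Cooperation with authorities reduction: 20% of 131 months = 26 months (rounded down)
After reduction: 131 − 26 = 105 months
Less pre-trial detention credit: 105 months − 19 months = 86 months
Cap at 151 months: 86 months is within the cap, no reduction.
Minimum 32 months: 86 months meets the minimum, no increase.

Sentence: 86 months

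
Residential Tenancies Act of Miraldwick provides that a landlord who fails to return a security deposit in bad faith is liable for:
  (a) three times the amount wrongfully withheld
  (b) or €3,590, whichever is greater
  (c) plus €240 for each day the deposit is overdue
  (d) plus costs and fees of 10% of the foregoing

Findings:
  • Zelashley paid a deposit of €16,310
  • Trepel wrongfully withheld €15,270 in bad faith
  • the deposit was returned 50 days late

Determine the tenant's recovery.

Trebled: 3 × €15,270 = €45,810
Minimum €3,590: €45,810 meets the minimum, no increase.
Late-return penalty: 50 × €240 = €12,000
Damages plus late penalty: €45,810 + €12,000 = €57,810
Costs and fees: 10% of €57,810 = €5,781
Total recovery: €57,810 + €5,781 = €63,591

€63,591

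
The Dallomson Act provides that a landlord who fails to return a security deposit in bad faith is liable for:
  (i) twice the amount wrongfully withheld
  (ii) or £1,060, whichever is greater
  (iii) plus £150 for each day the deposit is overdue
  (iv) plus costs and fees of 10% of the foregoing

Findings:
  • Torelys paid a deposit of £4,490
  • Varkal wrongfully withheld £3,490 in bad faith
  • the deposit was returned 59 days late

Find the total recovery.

Recovery: £17,413

Doubled: 2 × £3,490 = £6,980
Minimum £1,060: £6,980 meets the minimum, no increase.
Late-return penalty: 59 × £150 = £8,850
Damages plus late penalty: £6,980 + £8,850 = £15,830
Costs and fees: 10% of £15,830 = £1,583
Total recovery: £15,830 + £1,583 = £17,413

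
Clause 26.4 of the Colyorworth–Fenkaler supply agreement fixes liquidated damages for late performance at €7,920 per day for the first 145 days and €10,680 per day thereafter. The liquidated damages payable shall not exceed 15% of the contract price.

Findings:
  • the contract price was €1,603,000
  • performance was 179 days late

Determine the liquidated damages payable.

€240,450

First 145 days: 145 × €7,920 = €1,148,400
Remaining days: (179 − 145) × €10,680 = €363,120
Accrued per-day damages: €1,148,400 + €363,120 = €1,511,520
Cap: 15% of €1,603,000 = €240,450
Cap at €240,450: €1,511,520 exceeds the cap → €240,450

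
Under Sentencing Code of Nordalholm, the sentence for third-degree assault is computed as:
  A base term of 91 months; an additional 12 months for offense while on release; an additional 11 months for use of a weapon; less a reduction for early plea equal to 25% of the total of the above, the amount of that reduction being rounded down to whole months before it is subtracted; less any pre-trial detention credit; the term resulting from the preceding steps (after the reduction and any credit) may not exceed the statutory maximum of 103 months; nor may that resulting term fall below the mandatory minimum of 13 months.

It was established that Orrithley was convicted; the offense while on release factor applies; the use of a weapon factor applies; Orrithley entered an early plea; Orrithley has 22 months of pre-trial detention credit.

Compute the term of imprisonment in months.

Offense while on release enhancement: +12 months
Use of a weapon enhancement: +11 months
Adjusted term: 91 months + 12 months + 11 months = 114 months
Early plea reduction: 25% of 114 months = 28 months (rounded down)
After reduction: 114 − 28 = 86 months
Less pre-trial detention credit: 86 months − 22 months = 64 months
Cap at 103 months: 64 months is within the cap, no reduction.
Minimum 13 months: 64 months meets the minimum, no increase.

64 months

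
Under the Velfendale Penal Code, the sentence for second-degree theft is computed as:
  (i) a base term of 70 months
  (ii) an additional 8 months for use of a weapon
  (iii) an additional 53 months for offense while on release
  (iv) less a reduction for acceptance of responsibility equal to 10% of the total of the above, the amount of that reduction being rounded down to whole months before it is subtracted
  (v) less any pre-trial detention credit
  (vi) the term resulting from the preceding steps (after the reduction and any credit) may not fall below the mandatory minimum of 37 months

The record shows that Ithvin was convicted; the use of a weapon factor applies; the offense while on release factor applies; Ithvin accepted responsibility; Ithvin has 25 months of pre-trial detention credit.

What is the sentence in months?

Use of a weapon enhancement: +8 months
Offense while on release enhancement: +53 months
Adjusted term: 70 months + 8 months + 53 months = 131 months
Acceptance of responsibility reduction: 10% of 131 months = 13 months (rounded down)
After reduction: 131 − 13 = 118 months
Less pre-trial detention credit: 118 months − 25 months = 93 months
Minimum 37 months: 93 months meets the minimum, no increase.

Sentence: 93 months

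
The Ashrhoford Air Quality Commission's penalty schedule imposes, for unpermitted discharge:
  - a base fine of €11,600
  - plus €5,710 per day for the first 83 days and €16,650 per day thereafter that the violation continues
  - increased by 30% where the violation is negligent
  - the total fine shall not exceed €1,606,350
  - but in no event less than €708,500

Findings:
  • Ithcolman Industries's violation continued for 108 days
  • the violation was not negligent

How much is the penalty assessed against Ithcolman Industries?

First 83 days: 83 × €5,710 = €473,930
Remaining days: (108 − 83) × €16,650 = €416,250
Per-day component: €473,930 + €416,250 = €890,180
Base plus per-day: €11,600 + €890,180 = €901,780
The violation was not negligent: no 30% increase.
Cap at €1,606,350: €901,780 is within the cap, no reduction.
Minimum €708,500: €901,780 meets the minimum, no increase.

€901,780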